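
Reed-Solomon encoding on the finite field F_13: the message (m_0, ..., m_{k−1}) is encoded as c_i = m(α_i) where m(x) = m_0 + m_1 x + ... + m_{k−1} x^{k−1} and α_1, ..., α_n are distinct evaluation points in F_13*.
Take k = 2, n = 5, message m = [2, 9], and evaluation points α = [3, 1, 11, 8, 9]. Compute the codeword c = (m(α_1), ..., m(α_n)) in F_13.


c = [3, 11, 10, 9, 5]

Message polynomial: m(x) = 2 + 9·x (mod 13).
For each evaluation point α_i, compute m(α_i) mod 13:
  α_1 = 3: Horner steps 9 → 3, so m(3) = 3.
  α_2 = 1: Horner steps 9 → 11, so m(1) = 11.
  α_3 = 11: Horner steps 9 → 10, so m(11) = 10.
  α_4 = 8: Horner steps 9 → 9, so m(8) = 9.
  α_5 = 9: Horner steps 9 → 5, so m(9) = 5.
Codeword c = [3, 11, 10, 9, 5] ∈ F_13^5.


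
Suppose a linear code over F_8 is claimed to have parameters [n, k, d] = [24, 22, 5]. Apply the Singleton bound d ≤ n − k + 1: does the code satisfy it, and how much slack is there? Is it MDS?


Singleton RHS = n − k + 1 = 3, slack = -2, bound violated (no such code; not MDS).

Singleton bound: d ≤ n − k + 1.
Here n = 24, k = 22, so n − k + 1 = 3.
Given d = 5, check d ≤ 3: NO.
Slack = (n − k + 1) − d = -2.
The slack is negative: d = 5 exceeds n − k + 1 = 3 by 2, so the Singleton bound is violated and no linear [24, 22, 5]_8 code can exist. In particular it is not MDS (MDS requires d = n − k + 1 exactly).
Description: the claimed parameters are [24, 22, 5]_8; such a code would be impossible (violates the Singleton bound).


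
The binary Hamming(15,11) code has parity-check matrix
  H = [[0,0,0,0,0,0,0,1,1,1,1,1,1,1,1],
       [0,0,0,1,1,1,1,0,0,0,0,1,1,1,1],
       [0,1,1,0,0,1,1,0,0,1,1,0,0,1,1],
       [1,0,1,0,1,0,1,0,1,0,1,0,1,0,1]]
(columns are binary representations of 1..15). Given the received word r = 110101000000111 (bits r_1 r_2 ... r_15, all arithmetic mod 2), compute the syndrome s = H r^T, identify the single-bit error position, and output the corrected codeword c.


s = (1, 1, 0, 1)^T, error position = 13, corrected codeword c = 110101000000011

Compute s = H r^T mod 2 one row at a time:
  s_1 = 0 + 0 + 0 + 0 + 0 + 1 + 1 + 1 = 3 ≡ 1 (mod 2).
  s_2 = 1 + 0 + 1 + 0 + 0 + 1 + 1 + 1 = 5 ≡ 1 (mod 2).
  s_3 = 1 + 0 + 1 + 0 + 0 + 0 + 1 + 1 = 4 ≡ 0 (mod 2).
  s_4 = 1 + 0 + 0 + 0 + 0 + 0 + 1 + 1 = 3 ≡ 1 (mod 2).
s = (1, 1, 0, 1)^T — this equals column 13 of H (binary 1101), so error is at position 13.
Correct: flip bit 13 of r = 110101000000111 to get c = 110101000000011.


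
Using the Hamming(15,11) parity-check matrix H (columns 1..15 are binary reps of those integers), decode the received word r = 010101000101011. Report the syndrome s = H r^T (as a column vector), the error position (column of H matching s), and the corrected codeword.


s = (0, 1, 1, 1)^T, error position = 7, corrected codeword c = 010101100101011

Compute s = H r^T mod 2 one row at a time:
  s_1 = 0 + 0 + 1 + 0 + 1 + 0 + 1 + 1 = 4 ≡ 0 (mod 2).
  s_2 = 1 + 0 + 1 + 0 + 1 + 0 + 1 + 1 = 5 ≡ 1 (mod 2).
  s_3 = 1 + 0 + 1 + 0 + 1 + 0 + 1 + 1 = 5 ≡ 1 (mod 2).
  s_4 = 0 + 0 + 0 + 0 + 0 + 0 + 0 + 1 = 1 ≡ 1 (mod 2).
s = (0, 1, 1, 1)^T — this equals column 7 of H (binary 0111), so error is at position 7.
Correct: flip bit 7 of r = 010101000101011 to get c = 010101100101011.


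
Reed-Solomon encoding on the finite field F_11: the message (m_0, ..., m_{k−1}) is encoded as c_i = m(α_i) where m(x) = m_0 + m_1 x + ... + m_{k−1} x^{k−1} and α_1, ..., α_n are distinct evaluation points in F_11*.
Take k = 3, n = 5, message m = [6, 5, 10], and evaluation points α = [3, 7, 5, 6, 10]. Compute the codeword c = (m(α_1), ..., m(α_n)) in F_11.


c = [1, 3, 6, 0, 0]

Message polynomial: m(x) = 6 + 5·x + 10·x^2 (mod 11).
For each evaluation point α_i, compute m(α_i) mod 11:
  α_1 = 3: Horner steps 10 → 2 → 1, so m(3) = 1.
  α_2 = 7: Horner steps 10 → 9 → 3, so m(7) = 3.
  α_3 = 5: Horner steps 10 → 0 → 6, so m(5) = 6.
  α_4 = 6: Horner steps 10 → 10 → 0, so m(6) = 0.
  α_5 = 10: Horner steps 10 → 6 → 0, so m(10) = 0.
Codeword c = [1, 3, 6, 0, 0] ∈ F_11^5.


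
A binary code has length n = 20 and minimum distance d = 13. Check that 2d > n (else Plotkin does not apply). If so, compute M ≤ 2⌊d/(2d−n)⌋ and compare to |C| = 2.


Plotkin bound M ≤ 4; given |C| = 2 ≤ bound (satisfied).

Check applicability: 2d = 26, n = 20.
2d − n = 6 > 0, so Plotkin applies.
Compute d/(2d−n) = 13/6 ≈ 2.1667.
⌊d/(2d−n)⌋ = 2.
Plotkin bound: M ≤ 2·2 = 4.
Given |C| = 2, check: satisfied.
This |C| is below the Plotkin bound.


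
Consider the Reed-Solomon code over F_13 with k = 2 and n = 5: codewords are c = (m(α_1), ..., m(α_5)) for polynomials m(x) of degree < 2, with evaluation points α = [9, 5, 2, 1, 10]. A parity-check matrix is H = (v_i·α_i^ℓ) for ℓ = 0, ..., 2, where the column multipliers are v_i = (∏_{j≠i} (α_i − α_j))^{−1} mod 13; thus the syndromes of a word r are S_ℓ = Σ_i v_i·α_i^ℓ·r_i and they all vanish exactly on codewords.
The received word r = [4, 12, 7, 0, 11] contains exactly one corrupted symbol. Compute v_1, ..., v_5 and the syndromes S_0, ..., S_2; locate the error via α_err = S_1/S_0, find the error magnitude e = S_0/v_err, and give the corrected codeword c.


S = (6, 4, 7), error at position 2, error magnitude e = 10, c = [4, 2, 7, 0, 11].

Step 1: column multipliers v_i = (∏_{j≠i}(α_i − α_j))^{−1} mod 13.
  i = 1 (α = 9): (9−5)(9−2)(9−1)(9−10) = 4·7·8·(−1) = −224 ≡ 10, so v_1 = 10^{−1} = 4 (mod 13).
  i = 2 (α = 5): (5−9)(5−2)(5−1)(5−10) = (−4)·3·4·(−5) = 240 ≡ 6, so v_2 = 6^{−1} = 11 (mod 13).
  i = 3 (α = 2): (2−9)(2−5)(2−1)(2−10) = (−7)·(−3)·1·(−8) = −168 ≡ 1, so v_3 = 1^{−1} = 1 (mod 13).
  i = 4 (α = 1): (1−9)(1−5)(1−2)(1−10) = (−8)·(−4)·(−1)·(−9) = 288 ≡ 2, so v_4 = 2^{−1} = 7 (mod 13).
  i = 5 (α = 10): (10−9)(10−5)(10−2)(10−1) = 1·5·8·9 = 360 ≡ 9, so v_5 = 9^{−1} = 3 (mod 13).
  v = [4, 11, 1, 7, 3].
Step 2: syndromes of r = [4, 12, 7, 0, 11] (all sums mod 13).
  S_0 = Σ v_i r_i = 4·4 + 11·12 + 1·7 + 7·0 + 3·11 = 188 ≡ 6.
  S_1 = Σ v_i α_i r_i = 4·9·4 + 11·5·12 + 1·2·7 + 7·1·0 + 3·10·11 = 1148 ≡ 4.
  α_i^2 mod 13 = [3, 12, 4, 1, 9].
  S_2 = Σ v_i α_i^2 r_i = 4·3·4 + 11·12·12 + 1·4·7 + 7·1·0 + 3·9·11 = 1957 ≡ 7.
  S = (6, 4, 7) ≠ 0, so r is not a codeword (an error is present).
Step 3: locate the error. For a single error e at position i, S_ℓ = v_i·e·α_i^ℓ, so α_err = S_1/S_0.
  S_0^{−1} = 6^{−1} = 11 (mod 13), so α_err = 4·11 = 44 ≡ 5 = α_2. Error position i = 2.
  Consistency check: S_2/S_1 = 7·10 = 70 ≡ 5 = α_err ✓ (single-error assumption holds).
Step 4: error magnitude e = S_0/v_2 = S_0·∏_{j≠2}(α_2 − α_j) = 6·6 = 36 ≡ 10 (mod 13).
Step 5: correct position 2: c_2 = r_2 − e = 12 − 10 ≡ 2 (mod 13). Hence c = [4, 2, 7, 0, 11].
  Check: interpolating c through the α_i gives m(x) = 6 + 7·x (degree < 2) with m(α_i) = c_i for every i, so c is indeed a codeword.


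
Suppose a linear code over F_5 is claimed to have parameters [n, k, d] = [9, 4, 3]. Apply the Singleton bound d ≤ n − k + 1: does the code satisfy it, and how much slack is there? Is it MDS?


Singleton RHS = n − k + 1 = 6, slack = 3, bound satisfied, not MDS.

Singleton bound: d ≤ n − k + 1.
Here n = 9, k = 4, so n − k + 1 = 6.
Given d = 3, check d ≤ 6: YES.
Slack = (n − k + 1) − d = 3.
The code is NOT MDS (slack = 3 > 0).
Description: the claimed parameters are [9, 4, 3]_5; such a code would be non-MDS.


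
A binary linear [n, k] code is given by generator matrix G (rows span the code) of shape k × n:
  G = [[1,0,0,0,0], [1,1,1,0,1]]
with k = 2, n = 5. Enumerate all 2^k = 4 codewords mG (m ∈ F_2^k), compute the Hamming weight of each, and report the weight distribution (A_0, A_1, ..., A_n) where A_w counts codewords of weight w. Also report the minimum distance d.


Weight distribution: A_0 = 1, A_1 = 1, A_3 = 1, A_4 = 1. Minimum distance d = 1.

Enumerate all 2^2 = 4 messages m ∈ F_2^2.
For each, compute codeword c = mG in F_2^5, then tally its weight.
  m = 00 → c = 00000, weight = 0.
  m = 10 → c = 10000, weight = 1.
  m = 01 → c = 11101, weight = 4.
  m = 11 → c = 01101, weight = 3.
Tally weights:
  weight 0: 1 codewords.
  weight 1: 1 codewords.
  weight 3: 1 codewords.
  weight 4: 1 codewords.
Minimum distance d = smallest w > 0 with A_w > 0 = 1.
Sanity: Σ A_w = 4 = 2^2 = 4 ✓.


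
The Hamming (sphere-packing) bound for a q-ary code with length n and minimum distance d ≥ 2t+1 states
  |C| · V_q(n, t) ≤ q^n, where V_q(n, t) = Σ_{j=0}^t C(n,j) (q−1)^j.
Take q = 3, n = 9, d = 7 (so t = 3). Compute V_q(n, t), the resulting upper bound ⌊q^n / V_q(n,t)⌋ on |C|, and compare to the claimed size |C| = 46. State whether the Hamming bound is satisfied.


V_q(n, t) = 835, q^n = 19683, Hamming bound = 23, |C| = 46 > bound (violated).

Step 1: Compute V_q(n, t) = Σ_{j=0}^3 C(n, j) (q−1)^j.
  j = 0: C(9,0)·(2)^0 = 1·1 = 1.
  j = 1: C(9,1)·(2)^1 = 9·2 = 18.
  j = 2: C(9,2)·(2)^2 = 36·4 = 144.
  j = 3: C(9,3)·(2)^3 = 84·8 = 672.
  V_q(n, t) = 1 + 18 + 144 + 672 = 835.
Step 2: q^n = 3^9 = 19683.
Step 3: Hamming bound ⌊q^n / V_q(n,t)⌋ = ⌊19683/835⌋ = 23.
Step 4: Compare |C| = 46 to 23: violated.
The claimed |C| lies above the Hamming bound, so no 3-ary code of length 9 with d ≥ 7 can have 46 codewords.


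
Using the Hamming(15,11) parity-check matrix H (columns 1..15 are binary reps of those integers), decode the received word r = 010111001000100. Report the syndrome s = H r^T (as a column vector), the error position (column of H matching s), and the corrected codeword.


s = (0, 0, 0, 1)^T, error position = 1, corrected codeword c = 110111001000100

Compute s = H r^T mod 2 one row at a time:
  s_1 = 0 + 1 + 0 + 0 + 0 + 1 + 0 + 0 = 2 ≡ 0 (mod 2).
  s_2 = 1 + 1 + 1 + 0 + 0 + 1 + 0 + 0 = 4 ≡ 0 (mod 2).
  s_3 = 1 + 0 + 1 + 0 + 0 + 0 + 0 + 0 = 2 ≡ 0 (mod 2).
  s_4 = 0 + 0 + 1 + 0 + 1 + 0 + 1 + 0 = 3 ≡ 1 (mod 2).
s = (0, 0, 0, 1)^T — this equals column 1 of H (binary 0001), so error is at position 1.
Correct: flip bit 1 of r = 010111001000100 to get c = 110111001000100.


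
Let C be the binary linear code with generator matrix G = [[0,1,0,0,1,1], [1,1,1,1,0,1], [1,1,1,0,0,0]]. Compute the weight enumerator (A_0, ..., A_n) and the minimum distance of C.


Weight distribution: A_0 = 1, A_2 = 1, A_3 = 3, A_4 = 2, A_5 = 1. Minimum distance d = 2.

Enumerate all 2^3 = 8 messages m ∈ F_2^3.
For each, compute codeword c = mG in F_2^6, then tally its weight.
  m = 000 → c = 000000, weight = 0.
  m = 100 → c = 010011, weight = 3.
  m = 010 → c = 111101, weight = 5.
  m = 110 → c = 101110, weight = 4.
  m = 001 → c = 111000, weight = 3.
  m = 101 → c = 101011, weight = 4.
  m = 011 → c = 000101, weight = 2.
  m = 111 → c = 010110, weight = 3.
Tally weights:
  weight 0: 1 codewords.
  weight 2: 1 codewords.
  weight 3: 3 codewords.
  weight 4: 2 codewords.
  weight 5: 1 codewords.
Minimum distance d = smallest w > 0 with A_w > 0 = 2.
Sanity: Σ A_w = 8 = 2^3 = 8 ✓.


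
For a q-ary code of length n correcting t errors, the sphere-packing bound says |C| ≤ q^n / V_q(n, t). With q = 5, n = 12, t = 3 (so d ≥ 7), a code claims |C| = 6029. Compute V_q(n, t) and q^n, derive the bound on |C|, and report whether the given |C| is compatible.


V_q(n, t) = 15185, q^n = 244140625, Hamming bound = 16077, |C| = 6029 ≤ bound (satisfied).

Step 1: Compute V_q(n, t) = Σ_{j=0}^3 C(n, j) (q−1)^j.
  j = 0: C(12,0)·(4)^0 = 1·1 = 1.
  j = 1: C(12,1)·(4)^1 = 12·4 = 48.
  j = 2: C(12,2)·(4)^2 = 66·16 = 1056.
  j = 3: C(12,3)·(4)^3 = 220·64 = 14080.
  V_q(n, t) = 1 + 48 + 1056 + 14080 = 15185.
Step 2: q^n = 5^12 = 244140625.
Step 3: Hamming bound ⌊q^n / V_q(n,t)⌋ = ⌊244140625/15185⌋ = 16077.
Step 4: Compare |C| = 6029 to 16077: satisfied.
The claimed |C| lies below the Hamming bound.


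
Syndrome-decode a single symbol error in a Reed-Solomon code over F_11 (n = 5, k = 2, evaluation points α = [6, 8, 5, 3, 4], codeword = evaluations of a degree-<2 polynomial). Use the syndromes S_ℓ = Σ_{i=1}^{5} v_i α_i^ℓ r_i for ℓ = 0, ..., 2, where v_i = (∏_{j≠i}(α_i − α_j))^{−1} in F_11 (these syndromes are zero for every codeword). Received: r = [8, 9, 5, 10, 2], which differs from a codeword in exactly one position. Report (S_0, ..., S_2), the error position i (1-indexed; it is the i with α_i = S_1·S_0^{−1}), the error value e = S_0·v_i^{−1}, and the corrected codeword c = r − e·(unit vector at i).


S = (5, 7, 1), error at position 2, error magnitude e = 6, c = [8, 3, 5, 10, 2].

Step 1: column multipliers v_i = (∏_{j≠i}(α_i − α_j))^{−1} mod 11.
  i = 1 (α = 6): (6−8)(6−5)(6−3)(6−4) = (−2)·1·3·2 = −12 ≡ 10, so v_1 = 10^{−1} = 10 (mod 11).
  i = 2 (α = 8): (8−6)(8−5)(8−3)(8−4) = 2·3·5·4 = 120 ≡ 10, so v_2 = 10^{−1} = 10 (mod 11).
  i = 3 (α = 5): (5−6)(5−8)(5−3)(5−4) = (−1)·(−3)·2·1 = 6 ≡ 6, so v_3 = 6^{−1} = 2 (mod 11).
  i = 4 (α = 3): (3−6)(3−8)(3−5)(3−4) = (−3)·(−5)·(−2)·(−1) = 30 ≡ 8, so v_4 = 8^{−1} = 7 (mod 11).
  i = 5 (α = 4): (4−6)(4−8)(4−5)(4−3) = (−2)·(−4)·(−1)·1 = −8 ≡ 3, so v_5 = 3^{−1} = 4 (mod 11).
  v = [10, 10, 2, 7, 4].
Step 2: syndromes of r = [8, 9, 5, 10, 2] (all sums mod 11).
  S_0 = Σ v_i r_i = 10·8 + 10·9 + 2·5 + 7·10 + 4·2 = 258 ≡ 5.
  S_1 = Σ v_i α_i r_i = 10·6·8 + 10·8·9 + 2·5·5 + 7·3·10 + 4·4·2 = 1492 ≡ 7.
  α_i^2 mod 11 = [3, 9, 3, 9, 5].
  S_2 = Σ v_i α_i^2 r_i = 10·3·8 + 10·9·9 + 2·3·5 + 7·9·10 + 4·5·2 = 1750 ≡ 1.
  S = (5, 7, 1) ≠ 0, so r is not a codeword (an error is present).
Step 3: locate the error. For a single error e at position i, S_ℓ = v_i·e·α_i^ℓ, so α_err = S_1/S_0.
  S_0^{−1} = 5^{−1} = 9 (mod 11), so α_err = 7·9 = 63 ≡ 8 = α_2. Error position i = 2.
  Consistency check: S_2/S_1 = 1·8 = 8 ≡ 8 = α_err ✓ (single-error assumption holds).
Step 4: error magnitude e = S_0/v_2 = S_0·∏_{j≠2}(α_2 − α_j) = 5·10 = 50 ≡ 6 (mod 11).
Step 5: correct position 2: c_2 = r_2 − e = 9 − 6 ≡ 3 (mod 11). Hence c = [8, 3, 5, 10, 2].
  Check: interpolating c through the α_i gives m(x) = 1 + 3·x (degree < 2) with m(α_i) = c_i for every i, so c is indeed a codeword.


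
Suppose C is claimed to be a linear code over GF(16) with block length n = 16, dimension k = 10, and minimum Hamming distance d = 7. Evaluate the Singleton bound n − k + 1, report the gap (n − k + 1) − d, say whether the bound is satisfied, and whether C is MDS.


Singleton RHS = n − k + 1 = 7, slack = 0, bound satisfied, MDS.

Singleton bound: d ≤ n − k + 1.
Here n = 16, k = 10, so n − k + 1 = 7.
Given d = 7, check d ≤ 7: YES.
Slack = (n − k + 1) − d = 0.
The code is MDS (slack = 0).
Description: the claimed parameters are [16, 10, 7]_16; such a code would be MDS (meets Singleton bound).


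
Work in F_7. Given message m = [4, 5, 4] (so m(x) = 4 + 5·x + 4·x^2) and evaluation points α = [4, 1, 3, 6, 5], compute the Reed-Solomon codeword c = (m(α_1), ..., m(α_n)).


c = [4, 6, 6, 3, 3]

Message polynomial: m(x) = 4 + 5·x + 4·x^2 (mod 7).
For each evaluation point α_i, compute m(α_i) mod 7:
  α_1 = 4: Horner steps 4 → 0 → 4, so m(4) = 4.
  α_2 = 1: Horner steps 4 → 2 → 6, so m(1) = 6.
  α_3 = 3: Horner steps 4 → 3 → 6, so m(3) = 6.
  α_4 = 6: Horner steps 4 → 1 → 3, so m(6) = 3.
  α_5 = 5: Horner steps 4 → 4 → 3, so m(5) = 3.
Codeword c = [4, 6, 6, 3, 3] ∈ F_7^5.


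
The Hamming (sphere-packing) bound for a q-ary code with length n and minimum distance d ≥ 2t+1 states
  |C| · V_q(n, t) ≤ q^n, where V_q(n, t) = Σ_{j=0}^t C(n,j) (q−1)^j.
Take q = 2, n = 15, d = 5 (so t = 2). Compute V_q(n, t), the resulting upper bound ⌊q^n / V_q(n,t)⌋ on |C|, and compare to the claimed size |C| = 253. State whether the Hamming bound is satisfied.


V_q(n, t) = 121, q^n = 32768, Hamming bound = 270, |C| = 253 ≤ bound (satisfied).

Step 1: Compute V_q(n, t) = Σ_{j=0}^2 C(n, j) (q−1)^j.
  j = 0: C(15,0)·(1)^0 = 1·1 = 1.
  j = 1: C(15,1)·(1)^1 = 15·1 = 15.
  j = 2: C(15,2)·(1)^2 = 105·1 = 105.
  V_q(n, t) = 1 + 15 + 105 = 121.
Step 2: q^n = 2^15 = 32768.
Step 3: Hamming bound ⌊q^n / V_q(n,t)⌋ = ⌊32768/121⌋ = 270.
Step 4: Compare |C| = 253 to 270: satisfied.
The claimed |C| lies below the Hamming bound.


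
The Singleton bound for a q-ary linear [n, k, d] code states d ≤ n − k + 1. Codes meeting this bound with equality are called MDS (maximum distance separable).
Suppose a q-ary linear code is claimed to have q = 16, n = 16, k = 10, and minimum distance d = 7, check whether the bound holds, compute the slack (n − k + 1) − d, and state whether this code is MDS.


Singleton RHS = n − k + 1 = 7, slack = 0, bound satisfied, MDS.

Singleton bound: d ≤ n − k + 1.
Here n = 16, k = 10, so n − k + 1 = 7.
Given d = 7, check d ≤ 7: YES.
Slack = (n − k + 1) − d = 0.
The code is MDS (slack = 0).
Description: the claimed parameters are [16, 10, 7]_16; such a code would be MDS (meets Singleton bound).


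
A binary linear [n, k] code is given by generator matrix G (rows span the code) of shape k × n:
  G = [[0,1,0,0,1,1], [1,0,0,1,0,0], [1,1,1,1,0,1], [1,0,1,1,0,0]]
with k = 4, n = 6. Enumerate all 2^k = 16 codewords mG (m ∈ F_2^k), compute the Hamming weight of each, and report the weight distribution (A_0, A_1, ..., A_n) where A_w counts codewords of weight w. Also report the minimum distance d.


Weight distribution: A_0 = 1, A_1 = 2, A_2 = 3, A_3 = 4, A_4 = 3, A_5 = 2, A_6 = 1. Minimum distance d = 1.

Enumerate all 2^4 = 16 messages m ∈ F_2^4.
For each, compute codeword c = mG in F_2^6, then tally its weight.
  m = 0000 → c = 000000, weight = 0.
  m = 1000 → c = 010011, weight = 3.
  m = 0100 → c = 100100, weight = 2.
  m = 1100 → c = 110111, weight = 5.
  m = 0010 → c = 111101, weight = 5.
  m = 1010 → c = 101110, weight = 4.
  m = 0110 → c = 011001, weight = 3.
  m = 1110 → c = 001010, weight = 2.
  m = 0001 → c = 101100, weight = 3.
  m = 1001 → c = 111111, weight = 6.
  m = 0101 → c = 001000, weight = 1.
  m = 1101 → c = 011011, weight = 4.
  m = 0011 → c = 010001, weight = 2.
  m = 1011 → c = 000010, weight = 1.
  m = 0111 → c = 110101, weight = 4.
  m = 1111 → c = 100110, weight = 3.
Tally weights:
  weight 0: 1 codewords.
  weight 1: 2 codewords.
  weight 2: 3 codewords.
  weight 3: 4 codewords.
  weight 4: 3 codewords.
  weight 5: 2 codewords.
  weight 6: 1 codewords.
Minimum distance d = smallest w > 0 with A_w > 0 = 1.
Sanity: Σ A_w = 16 = 2^4 = 16 ✓.


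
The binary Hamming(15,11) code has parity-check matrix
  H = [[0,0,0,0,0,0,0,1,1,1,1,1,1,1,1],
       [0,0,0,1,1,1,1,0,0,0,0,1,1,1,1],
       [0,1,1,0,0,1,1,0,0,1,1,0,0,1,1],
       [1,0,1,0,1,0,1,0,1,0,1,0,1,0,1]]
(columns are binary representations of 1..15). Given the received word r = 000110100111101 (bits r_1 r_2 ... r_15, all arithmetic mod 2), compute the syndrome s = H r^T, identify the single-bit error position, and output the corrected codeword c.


s = (1, 0, 0, 1)^T, error position = 9, corrected codeword c = 000110101111101

Compute s = H r^T mod 2 one row at a time:
  s_1 = 0 + 0 + 1 + 1 + 1 + 1 + 0 + 1 = 5 ≡ 1 (mod 2).
  s_2 = 1 + 1 + 0 + 1 + 1 + 1 + 0 + 1 = 6 ≡ 0 (mod 2).
  s_3 = 0 + 0 + 0 + 1 + 1 + 1 + 0 + 1 = 4 ≡ 0 (mod 2).
  s_4 = 0 + 0 + 1 + 1 + 0 + 1 + 1 + 1 = 5 ≡ 1 (mod 2).
s = (1, 0, 0, 1)^T — this equals column 9 of H (binary 1001), so error is at position 9.
Correct: flip bit 9 of r = 000110100111101 to get c = 000110101111101.


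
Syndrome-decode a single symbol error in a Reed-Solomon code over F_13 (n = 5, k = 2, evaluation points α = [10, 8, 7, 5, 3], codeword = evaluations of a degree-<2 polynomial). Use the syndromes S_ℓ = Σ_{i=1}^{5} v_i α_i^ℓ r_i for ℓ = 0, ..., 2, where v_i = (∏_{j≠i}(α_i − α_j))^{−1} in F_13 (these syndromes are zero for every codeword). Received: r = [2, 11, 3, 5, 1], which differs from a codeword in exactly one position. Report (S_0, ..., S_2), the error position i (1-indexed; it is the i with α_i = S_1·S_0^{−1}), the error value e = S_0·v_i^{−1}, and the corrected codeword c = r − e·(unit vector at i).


S = (3, 8, 4), error at position 3, error magnitude e = 7, c = [2, 11, 9, 5, 1].

Step 1: column multipliers v_i = (∏_{j≠i}(α_i − α_j))^{−1} mod 13.
  i = 1 (α = 10): (10−8)(10−7)(10−5)(10−3) = 2·3·5·7 = 210 ≡ 2, so v_1 = 2^{−1} = 7 (mod 13).
  i = 2 (α = 8): (8−10)(8−7)(8−5)(8−3) = (−2)·1·3·5 = −30 ≡ 9, so v_2 = 9^{−1} = 3 (mod 13).
  i = 3 (α = 7): (7−10)(7−8)(7−5)(7−3) = (−3)·(−1)·2·4 = 24 ≡ 11, so v_3 = 11^{−1} = 6 (mod 13).
  i = 4 (α = 5): (5−10)(5−8)(5−7)(5−3) = (−5)·(−3)·(−2)·2 = −60 ≡ 5, so v_4 = 5^{−1} = 8 (mod 13).
  i = 5 (α = 3): (3−10)(3−8)(3−7)(3−5) = (−7)·(−5)·(−4)·(−2) = 280 ≡ 7, so v_5 = 7^{−1} = 2 (mod 13).
  v = [7, 3, 6, 8, 2].
Step 2: syndromes of r = [2, 11, 3, 5, 1] (all sums mod 13).
  S_0 = Σ v_i r_i = 7·2 + 3·11 + 6·3 + 8·5 + 2·1 = 107 ≡ 3.
  S_1 = Σ v_i α_i r_i = 7·10·2 + 3·8·11 + 6·7·3 + 8·5·5 + 2·3·1 = 736 ≡ 8.
  α_i^2 mod 13 = [9, 12, 10, 12, 9].
  S_2 = Σ v_i α_i^2 r_i = 7·9·2 + 3·12·11 + 6·10·3 + 8·12·5 + 2·9·1 = 1200 ≡ 4.
  S = (3, 8, 4) ≠ 0, so r is not a codeword (an error is present).
Step 3: locate the error. For a single error e at position i, S_ℓ = v_i·e·α_i^ℓ, so α_err = S_1/S_0.
  S_0^{−1} = 3^{−1} = 9 (mod 13), so α_err = 8·9 = 72 ≡ 7 = α_3. Error position i = 3.
  Consistency check: S_2/S_1 = 4·5 = 20 ≡ 7 = α_err ✓ (single-error assumption holds).
Step 4: error magnitude e = S_0/v_3 = S_0·∏_{j≠3}(α_3 − α_j) = 3·11 = 33 ≡ 7 (mod 13).
Step 5: correct position 3: c_3 = r_3 − e = 3 − 7 ≡ 9 (mod 13). Hence c = [2, 11, 9, 5, 1].
  Check: interpolating c through the α_i gives m(x) = 8 + 2·x (degree < 2) with m(α_i) = c_i for every i, so c is indeed a codeword.


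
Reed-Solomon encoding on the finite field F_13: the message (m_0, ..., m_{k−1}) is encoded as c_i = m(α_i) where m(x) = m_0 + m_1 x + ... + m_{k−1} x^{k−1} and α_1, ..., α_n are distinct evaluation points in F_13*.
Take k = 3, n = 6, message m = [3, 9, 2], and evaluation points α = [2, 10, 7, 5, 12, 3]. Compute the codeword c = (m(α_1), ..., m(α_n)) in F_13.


c = [3, 7, 8, 7, 9, 9]

Message polynomial: m(x) = 3 + 9·x + 2·x^2 (mod 13).
For each evaluation point α_i, compute m(α_i) mod 13:
  α_1 = 2: Horner steps 2 → 0 → 3, so m(2) = 3.
  α_2 = 10: Horner steps 2 → 3 → 7, so m(10) = 7.
  α_3 = 7: Horner steps 2 → 10 → 8, so m(7) = 8.
  α_4 = 5: Horner steps 2 → 6 → 7, so m(5) = 7.
  α_5 = 12: Horner steps 2 → 7 → 9, so m(12) = 9.
  α_6 = 3: Horner steps 2 → 2 → 9, so m(3) = 9.
Codeword c = [3, 7, 8, 7, 9, 9] ∈ F_13^6.


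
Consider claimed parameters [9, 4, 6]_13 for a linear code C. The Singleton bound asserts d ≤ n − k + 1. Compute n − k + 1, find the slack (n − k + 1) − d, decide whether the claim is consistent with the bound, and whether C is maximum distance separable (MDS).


Singleton RHS = n − k + 1 = 6, slack = 0, bound satisfied, MDS.

Singleton bound: d ≤ n − k + 1.
Here n = 9, k = 4, so n − k + 1 = 6.
Given d = 6, check d ≤ 6: YES.
Slack = (n − k + 1) − d = 0.
The code is MDS (slack = 0).
Description: the claimed parameters are [9, 4, 6]_13; such a code would be MDS (meets Singleton bound).


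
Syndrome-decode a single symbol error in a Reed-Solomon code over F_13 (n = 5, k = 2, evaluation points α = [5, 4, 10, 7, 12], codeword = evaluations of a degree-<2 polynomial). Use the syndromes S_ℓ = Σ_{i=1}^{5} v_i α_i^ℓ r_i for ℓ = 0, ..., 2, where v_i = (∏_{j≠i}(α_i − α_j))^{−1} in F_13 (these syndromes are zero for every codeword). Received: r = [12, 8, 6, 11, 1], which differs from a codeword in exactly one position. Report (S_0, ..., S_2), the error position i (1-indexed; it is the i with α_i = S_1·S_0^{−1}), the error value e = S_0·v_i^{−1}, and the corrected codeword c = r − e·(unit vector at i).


S = (9, 11, 12), error at position 4, error magnitude e = 4, c = [12, 8, 6, 7, 1].

Step 1: column multipliers v_i = (∏_{j≠i}(α_i − α_j))^{−1} mod 13.
  i = 1 (α = 5): (5−4)(5−10)(5−7)(5−12) = 1·(−5)·(−2)·(−7) = −70 ≡ 8, so v_1 = 8^{−1} = 5 (mod 13).
  i = 2 (α = 4): (4−5)(4−10)(4−7)(4−12) = (−1)·(−6)·(−3)·(−8) = 144 ≡ 1, so v_2 = 1^{−1} = 1 (mod 13).
  i = 3 (α = 10): (10−5)(10−4)(10−7)(10−12) = 5·6·3·(−2) = −180 ≡ 2, so v_3 = 2^{−1} = 7 (mod 13).
  i = 4 (α = 7): (7−5)(7−4)(7−10)(7−12) = 2·3·(−3)·(−5) = 90 ≡ 12, so v_4 = 12^{−1} = 12 (mod 13).
  i = 5 (α = 12): (12−5)(12−4)(12−10)(12−7) = 7·8·2·5 = 560 ≡ 1, so v_5 = 1^{−1} = 1 (mod 13).
  v = [5, 1, 7, 12, 1].
Step 2: syndromes of r = [12, 8, 6, 11, 1] (all sums mod 13).
  S_0 = Σ v_i r_i = 5·12 + 1·8 + 7·6 + 12·11 + 1·1 = 243 ≡ 9.
  S_1 = Σ v_i α_i r_i = 5·5·12 + 1·4·8 + 7·10·6 + 12·7·11 + 1·12·1 = 1688 ≡ 11.
  α_i^2 mod 13 = [12, 3, 9, 10, 1].
  S_2 = Σ v_i α_i^2 r_i = 5·12·12 + 1·3·8 + 7·9·6 + 12·10·11 + 1·1·1 = 2443 ≡ 12.
  S = (9, 11, 12) ≠ 0, so r is not a codeword (an error is present).
Step 3: locate the error. For a single error e at position i, S_ℓ = v_i·e·α_i^ℓ, so α_err = S_1/S_0.
  S_0^{−1} = 9^{−1} = 3 (mod 13), so α_err = 11·3 = 33 ≡ 7 = α_4. Error position i = 4.
  Consistency check: S_2/S_1 = 12·6 = 72 ≡ 7 = α_err ✓ (single-error assumption holds).
Step 4: error magnitude e = S_0/v_4 = S_0·∏_{j≠4}(α_4 − α_j) = 9·12 = 108 ≡ 4 (mod 13).
Step 5: correct position 4: c_4 = r_4 − e = 11 − 4 ≡ 7 (mod 13). Hence c = [12, 8, 6, 7, 1].
  Check: interpolating c through the α_i gives m(x) = 5 + 4·x (degree < 2) with m(α_i) = c_i for every i, so c is indeed a codeword.


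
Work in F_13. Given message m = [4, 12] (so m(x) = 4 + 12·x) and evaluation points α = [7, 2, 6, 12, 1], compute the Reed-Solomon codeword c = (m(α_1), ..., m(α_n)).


c = [10, 2, 11, 5, 3]

Message polynomial: m(x) = 4 + 12·x (mod 13).
For each evaluation point α_i, compute m(α_i) mod 13:
  α_1 = 7: Horner steps 12 → 10, so m(7) = 10.
  α_2 = 2: Horner steps 12 → 2, so m(2) = 2.
  α_3 = 6: Horner steps 12 → 11, so m(6) = 11.
  α_4 = 12: Horner steps 12 → 5, so m(12) = 5.
  α_5 = 1: Horner steps 12 → 3, so m(1) = 3.
Codeword c = [10, 2, 11, 5, 3] ∈ F_13^5.


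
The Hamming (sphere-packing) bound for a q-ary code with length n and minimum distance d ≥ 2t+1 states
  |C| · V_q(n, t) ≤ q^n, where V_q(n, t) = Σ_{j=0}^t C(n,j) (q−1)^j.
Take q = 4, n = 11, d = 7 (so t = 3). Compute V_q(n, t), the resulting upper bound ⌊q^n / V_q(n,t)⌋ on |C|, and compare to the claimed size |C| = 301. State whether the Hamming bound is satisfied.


V_q(n, t) = 4984, q^n = 4194304, Hamming bound = 841, |C| = 301 ≤ bound (satisfied).

Step 1: Compute V_q(n, t) = Σ_{j=0}^3 C(n, j) (q−1)^j.
  j = 0: C(11,0)·(3)^0 = 1·1 = 1.
  j = 1: C(11,1)·(3)^1 = 11·3 = 33.
  j = 2: C(11,2)·(3)^2 = 55·9 = 495.
  j = 3: C(11,3)·(3)^3 = 165·27 = 4455.
  V_q(n, t) = 1 + 33 + 495 + 4455 = 4984.
Step 2: q^n = 4^11 = 4194304.
Step 3: Hamming bound ⌊q^n / V_q(n,t)⌋ = ⌊4194304/4984⌋ = 841.
Step 4: Compare |C| = 301 to 841: satisfied.
The claimed |C| lies below the Hamming bound.


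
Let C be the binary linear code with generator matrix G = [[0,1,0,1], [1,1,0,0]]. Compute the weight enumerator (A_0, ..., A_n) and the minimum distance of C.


Weight distribution: A_0 = 1, A_2 = 3. Minimum distance d = 2.

Enumerate all 2^2 = 4 messages m ∈ F_2^2.
For each, compute codeword c = mG in F_2^4, then tally its weight.
  m = 00 → c = 0000, weight = 0.
  m = 10 → c = 0101, weight = 2.
  m = 01 → c = 1100, weight = 2.
  m = 11 → c = 1001, weight = 2.
Tally weights:
  weight 0: 1 codewords.
  weight 2: 3 codewords.
Minimum distance d = smallest w > 0 with A_w > 0 = 2.
Sanity: Σ A_w = 4 = 2^2 = 4 ✓.


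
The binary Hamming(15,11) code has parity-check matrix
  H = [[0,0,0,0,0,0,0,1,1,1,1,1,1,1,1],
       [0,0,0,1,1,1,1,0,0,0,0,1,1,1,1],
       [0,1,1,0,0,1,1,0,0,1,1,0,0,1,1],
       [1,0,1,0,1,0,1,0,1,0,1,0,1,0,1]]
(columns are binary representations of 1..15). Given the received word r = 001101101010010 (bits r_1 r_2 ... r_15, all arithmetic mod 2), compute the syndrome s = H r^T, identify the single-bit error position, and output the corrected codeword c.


s = (1, 0, 1, 0)^T, error position = 10, corrected codeword c = 001101101110010

Compute s = H r^T mod 2 one row at a time:
  s_1 = 0 + 1 + 0 + 1 + 0 + 0 + 1 + 0 = 3 ≡ 1 (mod 2).
  s_2 = 1 + 0 + 1 + 1 + 0 + 0 + 1 + 0 = 4 ≡ 0 (mod 2).
  s_3 = 0 + 1 + 1 + 1 + 0 + 1 + 1 + 0 = 5 ≡ 1 (mod 2).
  s_4 = 0 + 1 + 0 + 1 + 1 + 1 + 0 + 0 = 4 ≡ 0 (mod 2).
s = (1, 0, 1, 0)^T — this equals column 10 of H (binary 1010), so error is at position 10.
Correct: flip bit 10 of r = 001101101010010 to get c = 001101101110010.


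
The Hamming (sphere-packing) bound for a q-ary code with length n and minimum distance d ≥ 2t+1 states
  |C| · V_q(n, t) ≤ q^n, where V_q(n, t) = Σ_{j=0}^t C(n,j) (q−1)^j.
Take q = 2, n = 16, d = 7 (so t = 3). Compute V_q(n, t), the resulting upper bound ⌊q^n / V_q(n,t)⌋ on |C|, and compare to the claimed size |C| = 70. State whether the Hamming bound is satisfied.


V_q(n, t) = 697, q^n = 65536, Hamming bound = 94, |C| = 70 ≤ bound (satisfied).

Step 1: Compute V_q(n, t) = Σ_{j=0}^3 C(n, j) (q−1)^j.
  j = 0: C(16,0)·(1)^0 = 1·1 = 1.
  j = 1: C(16,1)·(1)^1 = 16·1 = 16.
  j = 2: C(16,2)·(1)^2 = 120·1 = 120.
  j = 3: C(16,3)·(1)^3 = 560·1 = 560.
  V_q(n, t) = 1 + 16 + 120 + 560 = 697.
Step 2: q^n = 2^16 = 65536.
Step 3: Hamming bound ⌊q^n / V_q(n,t)⌋ = ⌊65536/697⌋ = 94.
Step 4: Compare |C| = 70 to 94: satisfied.
The claimed |C| lies below the Hamming bound.


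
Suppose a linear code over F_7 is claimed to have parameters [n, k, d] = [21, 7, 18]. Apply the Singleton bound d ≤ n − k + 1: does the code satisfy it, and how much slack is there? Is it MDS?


Singleton RHS = n − k + 1 = 15, slack = -3, bound violated (no such code; not MDS).

Singleton bound: d ≤ n − k + 1.
Here n = 21, k = 7, so n − k + 1 = 15.
Given d = 18, check d ≤ 15: NO.
Slack = (n − k + 1) − d = -3.
The slack is negative: d = 18 exceeds n − k + 1 = 15 by 3, so the Singleton bound is violated and no linear [21, 7, 18]_7 code can exist. In particular it is not MDS (MDS requires d = n − k + 1 exactly).
Description: the claimed parameters are [21, 7, 18]_7; such a code would be impossible (violates the Singleton bound).


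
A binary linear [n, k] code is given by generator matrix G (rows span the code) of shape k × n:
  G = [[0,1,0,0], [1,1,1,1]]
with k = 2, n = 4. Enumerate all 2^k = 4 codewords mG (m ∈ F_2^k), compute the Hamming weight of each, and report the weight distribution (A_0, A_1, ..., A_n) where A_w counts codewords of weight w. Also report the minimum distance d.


Weight distribution: A_0 = 1, A_1 = 1, A_3 = 1, A_4 = 1. Minimum distance d = 1.

Enumerate all 2^2 = 4 messages m ∈ F_2^2.
For each, compute codeword c = mG in F_2^4, then tally its weight.
  m = 00 → c = 0000, weight = 0.
  m = 10 → c = 0100, weight = 1.
  m = 01 → c = 1111, weight = 4.
  m = 11 → c = 1011, weight = 3.
Tally weights:
  weight 0: 1 codewords.
  weight 1: 1 codewords.
  weight 3: 1 codewords.
  weight 4: 1 codewords.
Minimum distance d = smallest w > 0 with A_w > 0 = 1.
Sanity: Σ A_w = 4 = 2^2 = 4 ✓.


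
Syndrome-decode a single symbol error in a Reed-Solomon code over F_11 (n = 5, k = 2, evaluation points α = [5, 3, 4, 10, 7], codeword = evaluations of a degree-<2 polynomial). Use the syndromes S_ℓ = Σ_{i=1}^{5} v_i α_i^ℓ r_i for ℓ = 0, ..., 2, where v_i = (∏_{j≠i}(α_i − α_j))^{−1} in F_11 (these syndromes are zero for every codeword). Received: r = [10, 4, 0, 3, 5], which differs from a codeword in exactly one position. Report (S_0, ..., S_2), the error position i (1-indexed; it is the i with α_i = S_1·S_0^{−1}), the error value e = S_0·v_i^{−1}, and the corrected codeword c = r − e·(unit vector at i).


S = (1, 4, 5), error at position 3, error magnitude e = 4, c = [10, 4, 7, 3, 5].

Step 1: column multipliers v_i = (∏_{j≠i}(α_i − α_j))^{−1} mod 11.
  i = 1 (α = 5): (5−3)(5−4)(5−10)(5−7) = 2·1·(−5)·(−2) = 20 ≡ 9, so v_1 = 9^{−1} = 5 (mod 11).
  i = 2 (α = 3): (3−5)(3−4)(3−10)(3−7) = (−2)·(−1)·(−7)·(−4) = 56 ≡ 1, so v_2 = 1^{−1} = 1 (mod 11).
  i = 3 (α = 4): (4−5)(4−3)(4−10)(4−7) = (−1)·1·(−6)·(−3) = −18 ≡ 4, so v_3 = 4^{−1} = 3 (mod 11).
  i = 4 (α = 10): (10−5)(10−3)(10−4)(10−7) = 5·7·6·3 = 630 ≡ 3, so v_4 = 3^{−1} = 4 (mod 11).
  i = 5 (α = 7): (7−5)(7−3)(7−4)(7−10) = 2·4·3·(−3) = −72 ≡ 5, so v_5 = 5^{−1} = 9 (mod 11).
  v = [5, 1, 3, 4, 9].
Step 2: syndromes of r = [10, 4, 0, 3, 5] (all sums mod 11).
  S_0 = Σ v_i r_i = 5·10 + 1·4 + 3·0 + 4·3 + 9·5 = 111 ≡ 1.
  S_1 = Σ v_i α_i r_i = 5·5·10 + 1·3·4 + 3·4·0 + 4·10·3 + 9·7·5 = 697 ≡ 4.
  α_i^2 mod 11 = [3, 9, 5, 1, 5].
  S_2 = Σ v_i α_i^2 r_i = 5·3·10 + 1·9·4 + 3·5·0 + 4·1·3 + 9·5·5 = 423 ≡ 5.
  S = (1, 4, 5) ≠ 0, so r is not a codeword (an error is present).
Step 3: locate the error. For a single error e at position i, S_ℓ = v_i·e·α_i^ℓ, so α_err = S_1/S_0.
  S_0^{−1} = 1^{−1} = 1 (mod 11), so α_err = 4·1 = 4 ≡ 4 = α_3. Error position i = 3.
  Consistency check: S_2/S_1 = 5·3 = 15 ≡ 4 = α_err ✓ (single-error assumption holds).
Step 4: error magnitude e = S_0/v_3 = S_0·∏_{j≠3}(α_3 − α_j) = 1·4 = 4 ≡ 4 (mod 11).
Step 5: correct position 3: c_3 = r_3 − e = 0 − 4 ≡ 7 (mod 11). Hence c = [10, 4, 7, 3, 5].
  Check: interpolating c through the α_i gives m(x) = 6 + 3·x (degree < 2) with m(α_i) = c_i for every i, so c is indeed a codeword.


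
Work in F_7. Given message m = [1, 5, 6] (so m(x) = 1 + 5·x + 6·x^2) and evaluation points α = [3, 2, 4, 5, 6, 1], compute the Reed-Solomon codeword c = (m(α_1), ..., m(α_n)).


c = [0, 0, 5, 1, 2, 5]

Message polynomial: m(x) = 1 + 5·x + 6·x^2 (mod 7).
For each evaluation point α_i, compute m(α_i) mod 7:
  α_1 = 3: Horner steps 6 → 2 → 0, so m(3) = 0.
  α_2 = 2: Horner steps 6 → 3 → 0, so m(2) = 0.
  α_3 = 4: Horner steps 6 → 1 → 5, so m(4) = 5.
  α_4 = 5: Horner steps 6 → 0 → 1, so m(5) = 1.
  α_5 = 6: Horner steps 6 → 6 → 2, so m(6) = 2.
  α_6 = 1: Horner steps 6 → 4 → 5, so m(1) = 5.
Codeword c = [0, 0, 5, 1, 2, 5] ∈ F_7^6.


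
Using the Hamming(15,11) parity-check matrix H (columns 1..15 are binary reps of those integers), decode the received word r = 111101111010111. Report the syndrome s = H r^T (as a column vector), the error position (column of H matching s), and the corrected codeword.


s = (0, 0, 1, 1)^T, error position = 3, corrected codeword c = 110101111010111

Compute s = H r^T mod 2 one row at a time:
  s_1 = 1 + 1 + 0 + 1 + 0 + 1 + 1 + 1 = 6 ≡ 0 (mod 2).
  s_2 = 1 + 0 + 1 + 1 + 0 + 1 + 1 + 1 = 6 ≡ 0 (mod 2).
  s_3 = 1 + 1 + 1 + 1 + 0 + 1 + 1 + 1 = 7 ≡ 1 (mod 2).
  s_4 = 1 + 1 + 0 + 1 + 1 + 1 + 1 + 1 = 7 ≡ 1 (mod 2).
s = (0, 0, 1, 1)^T — this equals column 3 of H (binary 0011), so error is at position 3.
Correct: flip bit 3 of r = 111101111010111 to get c = 110101111010111.


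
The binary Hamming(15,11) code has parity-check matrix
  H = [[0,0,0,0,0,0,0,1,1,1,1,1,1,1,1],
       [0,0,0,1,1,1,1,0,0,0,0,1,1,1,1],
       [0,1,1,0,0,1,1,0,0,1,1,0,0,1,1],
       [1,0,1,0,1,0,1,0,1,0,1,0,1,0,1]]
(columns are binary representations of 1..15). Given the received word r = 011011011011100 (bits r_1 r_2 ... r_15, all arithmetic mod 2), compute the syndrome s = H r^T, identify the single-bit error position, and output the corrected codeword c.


s = (1, 0, 0, 1)^T, error position = 9, corrected codeword c = 011011010011100

Compute s = H r^T mod 2 one row at a time:
  s_1 = 1 + 1 + 0 + 1 + 1 + 1 + 0 + 0 = 5 ≡ 1 (mod 2).
  s_2 = 0 + 1 + 1 + 0 + 1 + 1 + 0 + 0 = 4 ≡ 0 (mod 2).
  s_3 = 1 + 1 + 1 + 0 + 0 + 1 + 0 + 0 = 4 ≡ 0 (mod 2).
  s_4 = 0 + 1 + 1 + 0 + 1 + 1 + 1 + 0 = 5 ≡ 1 (mod 2).
s = (1, 0, 0, 1)^T — this equals column 9 of H (binary 1001), so error is at position 9.
Correct: flip bit 9 of r = 011011011011100 to get c = 011011010011100.


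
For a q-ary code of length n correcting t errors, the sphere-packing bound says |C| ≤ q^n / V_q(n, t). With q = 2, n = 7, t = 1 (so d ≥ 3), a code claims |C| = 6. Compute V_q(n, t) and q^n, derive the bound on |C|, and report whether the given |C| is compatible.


V_q(n, t) = 8, q^n = 128, Hamming bound = 16, |C| = 6 ≤ bound (satisfied).

Step 1: Compute V_q(n, t) = Σ_{j=0}^1 C(n, j) (q−1)^j.
  j = 0: C(7,0)·(1)^0 = 1·1 = 1.
  j = 1: C(7,1)·(1)^1 = 7·1 = 7.
  V_q(n, t) = 1 + 7 = 8.
Step 2: q^n = 2^7 = 128.
Step 3: Hamming bound ⌊q^n / V_q(n,t)⌋ = ⌊128/8⌋ = 16.
Step 4: Compare |C| = 6 to 16: satisfied.
The claimed |C| lies below the Hamming bound.


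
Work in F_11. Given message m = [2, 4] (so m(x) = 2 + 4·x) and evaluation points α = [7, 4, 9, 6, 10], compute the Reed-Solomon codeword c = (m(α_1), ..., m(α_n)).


c = [8, 7, 5, 4, 9]

Message polynomial: m(x) = 2 + 4·x (mod 11).
For each evaluation point α_i, compute m(α_i) mod 11:
  α_1 = 7: Horner steps 4 → 8, so m(7) = 8.
  α_2 = 4: Horner steps 4 → 7, so m(4) = 7.
  α_3 = 9: Horner steps 4 → 5, so m(9) = 5.
  α_4 = 6: Horner steps 4 → 4, so m(6) = 4.
  α_5 = 10: Horner steps 4 → 9, so m(10) = 9.
Codeword c = [8, 7, 5, 4, 9] ∈ F_11^5.


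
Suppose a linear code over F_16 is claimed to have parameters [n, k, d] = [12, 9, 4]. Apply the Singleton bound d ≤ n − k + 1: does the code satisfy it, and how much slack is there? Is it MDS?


Singleton RHS = n − k + 1 = 4, slack = 0, bound satisfied, MDS.

Singleton bound: d ≤ n − k + 1.
Here n = 12, k = 9, so n − k + 1 = 4.
Given d = 4, check d ≤ 4: YES.
Slack = (n − k + 1) − d = 0.
The code is MDS (slack = 0).
Description: the claimed parameters are [12, 9, 4]_16; such a code would be MDS (meets Singleton bound).


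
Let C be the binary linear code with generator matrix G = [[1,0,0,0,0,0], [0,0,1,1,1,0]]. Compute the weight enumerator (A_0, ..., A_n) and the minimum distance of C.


Weight distribution: A_0 = 1, A_1 = 1, A_3 = 1, A_4 = 1. Minimum distance d = 1.

Enumerate all 2^2 = 4 messages m ∈ F_2^2.
For each, compute codeword c = mG in F_2^6, then tally its weight.
  m = 00 → c = 000000, weight = 0.
  m = 10 → c = 100000, weight = 1.
  m = 01 → c = 001110, weight = 3.
  m = 11 → c = 101110, weight = 4.
Tally weights:
  weight 0: 1 codewords.
  weight 1: 1 codewords.
  weight 3: 1 codewords.
  weight 4: 1 codewords.
Minimum distance d = smallest w > 0 with A_w > 0 = 1.
Sanity: Σ A_w = 4 = 2^2 = 4 ✓.


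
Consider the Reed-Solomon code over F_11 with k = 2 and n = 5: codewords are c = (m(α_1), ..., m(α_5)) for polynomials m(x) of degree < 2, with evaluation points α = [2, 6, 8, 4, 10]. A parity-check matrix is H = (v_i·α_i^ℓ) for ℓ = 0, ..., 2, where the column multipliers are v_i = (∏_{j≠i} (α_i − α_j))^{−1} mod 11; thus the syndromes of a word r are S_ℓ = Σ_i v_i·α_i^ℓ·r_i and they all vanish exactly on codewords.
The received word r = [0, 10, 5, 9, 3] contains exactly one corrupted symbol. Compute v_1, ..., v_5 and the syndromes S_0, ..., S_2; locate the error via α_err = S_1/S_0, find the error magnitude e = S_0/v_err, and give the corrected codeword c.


S = (4, 2, 1), error at position 2, error magnitude e = 3, c = [0, 7, 5, 9, 3].

Step 1: column multipliers v_i = (∏_{j≠i}(α_i − α_j))^{−1} mod 11.
  i = 1 (α = 2): (2−6)(2−8)(2−4)(2−10) = (−4)·(−6)·(−2)·(−8) = 384 ≡ 10, so v_1 = 10^{−1} = 10 (mod 11).
  i = 2 (α = 6): (6−2)(6−8)(6−4)(6−10) = 4·(−2)·2·(−4) = 64 ≡ 9, so v_2 = 9^{−1} = 5 (mod 11).
  i = 3 (α = 8): (8−2)(8−6)(8−4)(8−10) = 6·2·4·(−2) = −96 ≡ 3, so v_3 = 3^{−1} = 4 (mod 11).
  i = 4 (α = 4): (4−2)(4−6)(4−8)(4−10) = 2·(−2)·(−4)·(−6) = −96 ≡ 3, so v_4 = 3^{−1} = 4 (mod 11).
  i = 5 (α = 10): (10−2)(10−6)(10−8)(10−4) = 8·4·2·6 = 384 ≡ 10, so v_5 = 10^{−1} = 10 (mod 11).
  v = [10, 5, 4, 4, 10].
Step 2: syndromes of r = [0, 10, 5, 9, 3] (all sums mod 11).
  S_0 = Σ v_i r_i = 10·0 + 5·10 + 4·5 + 4·9 + 10·3 = 136 ≡ 4.
  S_1 = Σ v_i α_i r_i = 10·2·0 + 5·6·10 + 4·8·5 + 4·4·9 + 10·10·3 = 904 ≡ 2.
  α_i^2 mod 11 = [4, 3, 9, 5, 1].
  S_2 = Σ v_i α_i^2 r_i = 10·4·0 + 5·3·10 + 4·9·5 + 4·5·9 + 10·1·3 = 540 ≡ 1.
  S = (4, 2, 1) ≠ 0, so r is not a codeword (an error is present).
Step 3: locate the error. For a single error e at position i, S_ℓ = v_i·e·α_i^ℓ, so α_err = S_1/S_0.
  S_0^{−1} = 4^{−1} = 3 (mod 11), so α_err = 2·3 = 6 ≡ 6 = α_2. Error position i = 2.
  Consistency check: S_2/S_1 = 1·6 = 6 ≡ 6 = α_err ✓ (single-error assumption holds).
Step 4: error magnitude e = S_0/v_2 = S_0·∏_{j≠2}(α_2 − α_j) = 4·9 = 36 ≡ 3 (mod 11).
Step 5: correct position 2: c_2 = r_2 − e = 10 − 3 ≡ 7 (mod 11). Hence c = [0, 7, 5, 9, 3].
  Check: interpolating c through the α_i gives m(x) = 2 + 10·x (degree < 2) with m(α_i) = c_i for every i, so c is indeed a codeword.
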